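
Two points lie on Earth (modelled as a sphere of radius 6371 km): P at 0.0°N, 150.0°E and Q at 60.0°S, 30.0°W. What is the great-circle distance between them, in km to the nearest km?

In radians: φ₁ = 0.0000, φ₂ = -1.0472, Δλ = -180.000° = -3.1416 rad.
Haversine: a = sin²(Δφ/2) + cos φ₁ cos φ₂ sin²(Δλ/2) = 0.2500 + (1.0000)(0.5000)(1.0000) = 0.75000.
Central angle c = 2·arcsin(√a) = 2.09440 rad.
Distance = R·c = 6371 × 2.0944 ≈ 13343 km.

13343 km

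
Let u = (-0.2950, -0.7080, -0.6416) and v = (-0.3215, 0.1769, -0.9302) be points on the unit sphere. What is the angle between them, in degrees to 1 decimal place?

u·v = 0.5664; |u| = 1.0000, |v| = 1.0000.
cos θ = (u·v)/(|u||v|) = 0.5665, so θ = 55.5°.

55.5°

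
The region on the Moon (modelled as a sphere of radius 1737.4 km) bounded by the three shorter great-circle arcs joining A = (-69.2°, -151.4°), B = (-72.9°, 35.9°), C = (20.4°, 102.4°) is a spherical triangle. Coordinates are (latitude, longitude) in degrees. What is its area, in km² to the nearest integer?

2681898 km²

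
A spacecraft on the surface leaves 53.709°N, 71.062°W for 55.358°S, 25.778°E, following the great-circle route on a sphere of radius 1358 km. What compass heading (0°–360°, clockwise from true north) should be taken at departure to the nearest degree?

Δλ = 96.840° = 1.6902 rad.
y = sin Δλ · cos φ₂ = (0.9929)(0.5684) = 0.5644
x = cos φ₁ sin φ₂ − sin φ₁ cos φ₂ cos Δλ = (0.5919)(-0.8227) − (0.8060)(0.5684)(-0.1191) = -0.4324
θ = atan2(y, x) = 127.46°, so the bearing is 127°.

127°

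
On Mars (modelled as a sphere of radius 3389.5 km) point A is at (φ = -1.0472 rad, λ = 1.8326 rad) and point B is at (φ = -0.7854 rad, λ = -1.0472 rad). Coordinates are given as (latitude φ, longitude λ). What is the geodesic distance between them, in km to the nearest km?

With latitudes φ₁ = -60.000°, φ₂ = -45.000° and longitude difference Δλ = -165.000°:
cos c = sin φ₁ sin φ₂ + cos φ₁ cos φ₂ cos Δλ = (-0.8660)(-0.7071) + (0.5000)(0.7071)(-0.9659) = 0.27087,
so c = arccos(0.27087) = 1.29650 rad.
Distance = R·c = 3389.5 × 1.2965 ≈ 4394 km.

4394 km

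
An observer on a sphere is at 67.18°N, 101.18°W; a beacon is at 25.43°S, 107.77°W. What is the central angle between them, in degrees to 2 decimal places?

With latitudes φ₁ = 67.180°, φ₂ = -25.430° and longitude difference Δλ = -6.590°:
Haversine: a = sin²(Δφ/2) + cos φ₁ cos φ₂ sin²(Δλ/2) = 0.5228 + (0.3878)(0.9031)(0.0033) = 0.52393.
Central angle c = 2·arcsin(√a) = 1.61867 rad.
So the angular separation is 92.74°.

92.74°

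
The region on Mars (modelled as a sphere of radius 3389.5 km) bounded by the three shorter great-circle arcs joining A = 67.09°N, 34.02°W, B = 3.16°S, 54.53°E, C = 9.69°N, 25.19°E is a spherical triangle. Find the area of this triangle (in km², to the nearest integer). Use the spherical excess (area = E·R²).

3802736 km²

Side lengths (central angles): a = 0.5573, b = 1.2117, c = 1.6117 rad; semiperimeter s = 1.6903.
By l'Huilier's theorem, tan(E/4) = √[tan(s/2) tan((s−a)/2) tan((s−b)/2) tan((s−c)/2)], giving spherical excess E = 0.3310 rad.
Area = E·R² = 0.3310 × (3389.5)² ≈ 3802736 km².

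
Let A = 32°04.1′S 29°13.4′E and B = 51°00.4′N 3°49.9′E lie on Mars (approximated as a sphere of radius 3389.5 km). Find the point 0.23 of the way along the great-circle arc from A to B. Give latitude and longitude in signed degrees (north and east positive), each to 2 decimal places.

-12.91°, 23.83°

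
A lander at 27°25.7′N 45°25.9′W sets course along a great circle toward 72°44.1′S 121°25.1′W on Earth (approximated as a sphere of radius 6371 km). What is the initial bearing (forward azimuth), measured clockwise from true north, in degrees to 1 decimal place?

With φ₁ = 0.4787, φ₂ = -1.2695, Δλ = -1.3262 rad, the forward-azimuth formula gives
θ = atan2( sin Δλ cos φ₂ , cos φ₁ sin φ₂ − sin φ₁ cos φ₂ cos Δλ ) = atan2(-0.2880, -0.8807) = -161.89°.
Adding 360° brings this into [0°, 360°): 198.1°.

198.1°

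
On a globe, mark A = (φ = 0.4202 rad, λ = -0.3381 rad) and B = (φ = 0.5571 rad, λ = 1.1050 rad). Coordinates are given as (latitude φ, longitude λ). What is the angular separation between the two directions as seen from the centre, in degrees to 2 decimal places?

71.68°

With latitudes φ₁ = 24.076°, φ₂ = 31.919° and longitude difference Δλ = 82.684°:
Haversine: a = sin²(Δφ/2) + cos φ₁ cos φ₂ sin²(Δλ/2) = 0.0047 + (0.9130)(0.8488)(0.4363) = 0.34281.
Central angle c = 2·arcsin(√a) = 1.25099 rad.
So the angular separation is 71.68°.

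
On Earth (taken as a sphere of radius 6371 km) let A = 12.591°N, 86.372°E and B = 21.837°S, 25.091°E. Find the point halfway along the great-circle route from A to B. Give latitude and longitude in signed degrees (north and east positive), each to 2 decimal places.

-5.37°, 56.58°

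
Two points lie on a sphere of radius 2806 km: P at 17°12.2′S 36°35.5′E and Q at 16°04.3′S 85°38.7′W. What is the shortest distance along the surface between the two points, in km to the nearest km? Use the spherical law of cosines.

With latitudes φ₁ = -17.203°, φ₂ = -16.072° and longitude difference Δλ = -122.237°:
cos c = sin φ₁ sin φ₂ + cos φ₁ cos φ₂ cos Δλ = (-0.2958)(-0.2768) + (0.9553)(0.9609)(-0.5334) = -0.40776,
so c = arccos(-0.40776) = 1.99079 rad.
Distance = R·c = 2806 × 1.9908 ≈ 5586 km.

5586 km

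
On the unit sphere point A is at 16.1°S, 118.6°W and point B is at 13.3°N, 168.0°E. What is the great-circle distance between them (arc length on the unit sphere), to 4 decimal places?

In radians: φ₁ = -0.2810, φ₂ = 0.2321, Δλ = -73.400° = -1.2811 rad.
cos c = sin φ₁ sin φ₂ + cos φ₁ cos φ₂ cos Δλ = (-0.2773)(0.2300) + (0.9608)(0.9732)(0.2857) = 0.20333,
so c = arccos(0.20333) = 1.36604 rad.
On the unit sphere the arc length equals the central angle: 1.3660.

1.3660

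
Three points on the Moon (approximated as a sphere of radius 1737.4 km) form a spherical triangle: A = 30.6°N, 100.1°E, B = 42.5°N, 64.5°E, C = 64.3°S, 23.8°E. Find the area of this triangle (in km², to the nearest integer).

Side lengths (central angles): a = 1.9459, b = 1.9501, c = 0.5357 rad; semiperimeter s = 2.2159.
By l'Huilier's theorem, tan(E/4) = √[tan(s/2) tan((s−a)/2) tan((s−b)/2) tan((s−c)/2)], giving spherical excess E = 0.7952 rad.
Area = E·R² = 0.7952 × (1737.4)² ≈ 2400419 km².

2400419 km²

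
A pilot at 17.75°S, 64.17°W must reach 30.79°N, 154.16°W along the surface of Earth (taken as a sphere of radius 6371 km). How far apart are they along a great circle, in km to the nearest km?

11005 km

With latitudes φ₁ = -17.750°, φ₂ = 30.790° and longitude difference Δλ = -89.990°:
Haversine: a = sin²(Δφ/2) + cos φ₁ cos φ₂ sin²(Δλ/2) = 0.1690 + (0.9524)(0.8590)(0.4999) = 0.57796.
Central angle c = 2·arcsin(√a) = 1.72735 rad.
Distance = R·c = 6371 × 1.7274 ≈ 11005 km.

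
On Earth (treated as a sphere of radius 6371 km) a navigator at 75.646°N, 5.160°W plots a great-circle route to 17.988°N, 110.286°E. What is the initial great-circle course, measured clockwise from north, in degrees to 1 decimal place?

61.2°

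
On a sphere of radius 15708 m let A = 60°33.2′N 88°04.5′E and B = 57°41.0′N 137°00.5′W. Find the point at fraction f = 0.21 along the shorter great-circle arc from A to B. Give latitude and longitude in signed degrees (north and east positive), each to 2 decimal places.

70.46°, 104.29°

The central angle between A and B is δ = 0.9880 rad.
With f = 0.21, the slerp weights are sin((1−f)δ)/sin δ = 0.8428 and sin(fδ)/sin δ = 0.2467.
Weighted sum of the unit vectors: (0.8428)·(0.0165,0.4913,0.8708) + (0.2467)·(-0.3910,-0.3645,0.8451) = (-0.0826, 0.3241, 0.9424).
Converting back: φ = atan2(z, √(x²+y²)) = 70.46°, λ = atan2(y, x) = 104.29°.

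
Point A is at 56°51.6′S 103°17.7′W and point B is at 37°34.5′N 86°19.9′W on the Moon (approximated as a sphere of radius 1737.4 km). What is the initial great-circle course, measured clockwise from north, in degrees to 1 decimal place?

13.4°

With φ₁ = -0.9924, φ₂ = 0.6558, Δλ = 0.2961 rad, the forward-azimuth formula gives
θ = atan2( sin Δλ cos φ₂ , cos φ₁ sin φ₂ − sin φ₁ cos φ₂ cos Δλ ) = atan2(0.2312, 0.9681) = 13.43°.
So the initial bearing is 13.4°.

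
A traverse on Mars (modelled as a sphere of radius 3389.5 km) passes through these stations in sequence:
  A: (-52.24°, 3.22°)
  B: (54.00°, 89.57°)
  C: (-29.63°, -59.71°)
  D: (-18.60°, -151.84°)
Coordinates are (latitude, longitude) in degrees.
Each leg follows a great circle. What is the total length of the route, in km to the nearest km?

Leg A→B: central angle 2.2353 rad, distance 7576.6 km.
Leg B→C: central angle 2.5666 rad, distance 8699.5 km.
Leg C→D: central angle 1.4434 rad, distance 4892.3 km.
Total: 7576.6 + 8699.5 + 4892.3 ≈ 21168 km.

21168 km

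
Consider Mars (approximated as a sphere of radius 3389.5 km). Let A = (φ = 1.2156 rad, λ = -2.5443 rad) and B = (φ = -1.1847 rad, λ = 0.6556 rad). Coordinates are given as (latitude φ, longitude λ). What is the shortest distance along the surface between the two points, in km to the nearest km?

With latitudes φ₁ = 69.649°, φ₂ = -67.878° and longitude difference Δλ = -176.659°:
Haversine: a = sin²(Δφ/2) + cos φ₁ cos φ₂ sin²(Δλ/2) = 0.8688 + (0.3478)(0.3766)(0.9992) = 0.99965.
Central angle c = 2·arcsin(√a) = 3.10418 rad.
Distance = R·c = 3389.5 × 3.1042 ≈ 10522 km.

10522 km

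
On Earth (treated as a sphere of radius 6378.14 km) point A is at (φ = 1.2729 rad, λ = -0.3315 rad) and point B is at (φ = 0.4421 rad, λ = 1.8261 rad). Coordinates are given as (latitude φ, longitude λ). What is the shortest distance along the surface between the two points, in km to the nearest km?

8327 km

Let φ₁ = 1.2729 rad, φ₂ = 0.4421 rad, and Δλ = 2.1576 rad.
cos c = sin φ₁ sin φ₂ + cos φ₁ cos φ₂ cos Δλ = (0.9560)(0.4278) + (0.2935)(0.9039)(-0.5537) = 0.26210,
so c = arccos(0.26210) = 1.30560 rad.
Distance = R·c = 6378.14 × 1.3056 ≈ 8327 km.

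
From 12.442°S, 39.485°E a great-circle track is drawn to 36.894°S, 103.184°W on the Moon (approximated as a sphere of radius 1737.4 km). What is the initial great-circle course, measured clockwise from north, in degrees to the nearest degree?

214°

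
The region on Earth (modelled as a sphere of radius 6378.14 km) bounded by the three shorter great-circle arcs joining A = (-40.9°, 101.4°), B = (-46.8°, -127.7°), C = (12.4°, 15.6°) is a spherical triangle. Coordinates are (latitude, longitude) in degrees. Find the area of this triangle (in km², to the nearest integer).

89875650 km²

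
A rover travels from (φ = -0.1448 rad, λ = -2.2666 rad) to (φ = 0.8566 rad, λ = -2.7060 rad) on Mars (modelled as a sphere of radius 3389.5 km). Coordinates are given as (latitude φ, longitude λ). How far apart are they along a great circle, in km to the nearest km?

In radians: φ₁ = -0.1448, φ₂ = 0.8566, Δλ = -25.176° = -0.4394 rad.
cos c = sin φ₁ sin φ₂ + cos φ₁ cos φ₂ cos Δλ = (-0.1443)(0.7556) + (0.9895)(0.6550)(0.9050) = 0.47755,
so c = arccos(0.47755) = 1.07293 rad.
Distance = R·c = 3389.5 × 1.0729 ≈ 3637 km.

3637 km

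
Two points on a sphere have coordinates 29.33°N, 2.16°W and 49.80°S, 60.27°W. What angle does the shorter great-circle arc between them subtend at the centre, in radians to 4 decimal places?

With latitudes φ₁ = 29.330°, φ₂ = -49.800° and longitude difference Δλ = -58.110°:
Haversine: a = sin²(Δφ/2) + cos φ₁ cos φ₂ sin²(Δλ/2) = 0.4057 + (0.8718)(0.6455)(0.2359) = 0.53843.
Central angle c = 2·arcsin(√a) = 1.64773 rad.
So the angular separation is 1.6477 rad.

1.6477 rad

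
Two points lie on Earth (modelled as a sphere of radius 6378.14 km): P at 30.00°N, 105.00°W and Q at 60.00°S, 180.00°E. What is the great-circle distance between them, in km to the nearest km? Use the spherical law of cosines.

In radians: φ₁ = 0.5236, φ₂ = -1.0472, Δλ = -75.000° = -1.3090 rad.
cos c = sin φ₁ sin φ₂ + cos φ₁ cos φ₂ cos Δλ = (0.5000)(-0.8660) + (0.8660)(0.5000)(0.2588) = -0.32094,
so c = arccos(-0.32094) = 1.89752 rad.
Distance = R·c = 6378.14 × 1.8975 ≈ 12103 km.

12103 km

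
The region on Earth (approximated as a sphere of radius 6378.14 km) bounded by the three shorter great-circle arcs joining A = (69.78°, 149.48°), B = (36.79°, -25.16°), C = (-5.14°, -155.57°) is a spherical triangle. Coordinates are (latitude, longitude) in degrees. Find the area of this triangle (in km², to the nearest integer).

Side lengths (central angles): a = 2.1782, b = 1.4569, c = 1.2803 rad; semiperimeter s = 2.4577.
By l'Huilier's theorem, tan(E/4) = √[tan(s/2) tan((s−a)/2) tan((s−b)/2) tan((s−c)/2)], giving spherical excess E = 1.4522 rad.
Area = E·R² = 1.4522 × (6378.14)² ≈ 59076016 km².

59076016 km²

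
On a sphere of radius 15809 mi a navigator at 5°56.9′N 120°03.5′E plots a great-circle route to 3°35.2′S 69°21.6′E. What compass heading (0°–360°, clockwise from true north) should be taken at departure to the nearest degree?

With φ₁ = 0.1038, φ₂ = -0.0626, Δλ = -0.8849 rad, the forward-azimuth formula gives
θ = atan2( sin Δλ cos φ₂ , cos φ₁ sin φ₂ − sin φ₁ cos φ₂ cos Δλ ) = atan2(-0.7723, -0.1277) = -99.39°.
Adding 360° brings this into [0°, 360°): 261°.

261°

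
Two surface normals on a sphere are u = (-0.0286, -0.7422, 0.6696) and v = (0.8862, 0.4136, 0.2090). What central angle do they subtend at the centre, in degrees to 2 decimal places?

101.09°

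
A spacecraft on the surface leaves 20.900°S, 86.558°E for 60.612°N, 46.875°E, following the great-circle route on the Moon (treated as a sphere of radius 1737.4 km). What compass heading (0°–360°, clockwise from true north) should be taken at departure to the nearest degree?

With φ₁ = -0.3648, φ₂ = 1.0579, Δλ = -0.6926 rad, the forward-azimuth formula gives
θ = atan2( sin Δλ cos φ₂ , cos φ₁ sin φ₂ − sin φ₁ cos φ₂ cos Δλ ) = atan2(-0.3133, 0.9487) = -18.28°.
Adding 360° brings this into [0°, 360°): 342°.

342°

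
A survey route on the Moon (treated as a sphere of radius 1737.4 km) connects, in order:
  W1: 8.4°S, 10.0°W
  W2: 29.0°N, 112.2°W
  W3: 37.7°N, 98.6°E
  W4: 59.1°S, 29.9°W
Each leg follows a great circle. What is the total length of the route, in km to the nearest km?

Leg W1→W2: central angle 1.8273 rad, distance 3174.7 km.
Leg W2→W3: central angle 1.8733 rad, distance 3254.7 km.
Leg W3→W4: central angle 2.4618 rad, distance 4277.1 km.
Total: 3174.7 + 3254.7 + 4277.1 ≈ 10706 km.

10706 km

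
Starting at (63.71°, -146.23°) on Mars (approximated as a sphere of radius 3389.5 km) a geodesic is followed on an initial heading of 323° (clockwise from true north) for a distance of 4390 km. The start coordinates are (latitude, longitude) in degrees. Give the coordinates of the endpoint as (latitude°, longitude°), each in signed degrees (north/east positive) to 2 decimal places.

Angular distance δ = d/R = 4390/3389.5 = 1.29518 rad; initial bearing θ = 5.6374 rad.
sin φ₂ = sin φ₁ cos δ + cos φ₁ sin δ cos θ = (0.8966)(0.2721) + (0.4429)(0.9623)(0.7986) = 0.5844, so φ₂ = 35.76°.
Δλ = atan2(sin θ sin δ cos φ₁, cos δ − sin φ₁ sin φ₂) = atan2(-0.2565, -0.2518) = -134.469°.
λ₂ = -146.230° − 134.469° = -280.70° → 79.30° after wrapping to (−180°, 180°].

35.76°, 79.30°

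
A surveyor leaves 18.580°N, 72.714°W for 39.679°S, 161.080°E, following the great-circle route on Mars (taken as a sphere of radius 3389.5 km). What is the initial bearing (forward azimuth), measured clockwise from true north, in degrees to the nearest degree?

Δλ = -126.206° = -2.2027 rad.
y = sin Δλ · cos φ₂ = (-0.8069)(0.7696) = -0.6210
x = cos φ₁ sin φ₂ − sin φ₁ cos φ₂ cos Δλ = (0.9479)(-0.6385) − (0.3186)(0.7696)(-0.5907) = -0.4604
θ = atan2(y, x) = -126.55°; adding 360° gives 233°.

233°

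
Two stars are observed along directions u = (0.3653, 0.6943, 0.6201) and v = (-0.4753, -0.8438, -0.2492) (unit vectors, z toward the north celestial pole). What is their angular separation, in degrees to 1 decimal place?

156.1°

u·v = -0.9140; |u| = 1.0000, |v| = 1.0000.
cos θ = (u·v)/(|u||v|) = -0.9140, so θ = 156.1°.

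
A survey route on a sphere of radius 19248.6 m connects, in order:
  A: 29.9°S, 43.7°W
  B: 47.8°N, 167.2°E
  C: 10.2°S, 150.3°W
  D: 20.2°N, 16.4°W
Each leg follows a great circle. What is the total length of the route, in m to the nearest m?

Leg A→B: central angle 2.6239 rad, distance 50505.6 m.
Leg B→C: central angle 1.2066 rad, distance 23224.7 m.
Leg C→D: central angle 2.3485 rad, distance 45204.5 m.
Total: 50505.6 + 23224.7 + 45204.5 ≈ 118935 m.

118935 m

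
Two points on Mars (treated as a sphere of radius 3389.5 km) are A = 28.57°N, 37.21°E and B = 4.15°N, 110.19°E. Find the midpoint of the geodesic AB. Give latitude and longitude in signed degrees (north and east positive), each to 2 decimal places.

20.04°, 76.39°

The central angle between A and B is δ = 1.2755 rad.
With f = 0.5, the slerp weights are sin((1−f)δ)/sin δ = 0.6223 and sin(fδ)/sin δ = 0.6223.
Weighted sum of the unit vectors: (0.6223)·(0.6994,0.5311,0.4782) + (0.6223)·(-0.3442,0.9361,0.0724) = (0.2211, 0.9131, 0.3427).
Converting back: φ = atan2(z, √(x²+y²)) = 20.04°, λ = atan2(y, x) = 76.39°.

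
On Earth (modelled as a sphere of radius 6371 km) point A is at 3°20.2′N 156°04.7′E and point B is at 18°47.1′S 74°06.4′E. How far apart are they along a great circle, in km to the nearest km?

9284 km

With latitudes φ₁ = 3.337°, φ₂ = -18.785° and longitude difference Δλ = -81.972°:
Haversine: a = sin²(Δφ/2) + cos φ₁ cos φ₂ sin²(Δλ/2) = 0.0368 + (0.9983)(0.9467)(0.4302) = 0.44337.
Central angle c = 2·arcsin(√a) = 1.45730 rad.
Distance = R·c = 6371 × 1.4573 ≈ 9284 km.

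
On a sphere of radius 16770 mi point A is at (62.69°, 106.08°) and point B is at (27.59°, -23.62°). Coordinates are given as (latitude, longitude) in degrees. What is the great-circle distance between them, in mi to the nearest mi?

23787 mi

With latitudes φ₁ = 62.690°, φ₂ = 27.590° and longitude difference Δλ = -129.700°:
Haversine: a = sin²(Δφ/2) + cos φ₁ cos φ₂ sin²(Δλ/2) = 0.0909 + (0.4588)(0.8863)(0.8194) = 0.42411.
Central angle c = 2·arcsin(√a) = 1.41843 rad.
Distance = R·c = 16770 × 1.4184 ≈ 23787 mi.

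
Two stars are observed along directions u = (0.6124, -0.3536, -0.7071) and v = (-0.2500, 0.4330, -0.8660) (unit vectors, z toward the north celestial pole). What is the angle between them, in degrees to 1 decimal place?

72.2°

u·v = 0.3061; |u| = 1.0000, |v| = 1.0000.
cos θ = (u·v)/(|u||v|) = 0.3061, so θ = 72.2°.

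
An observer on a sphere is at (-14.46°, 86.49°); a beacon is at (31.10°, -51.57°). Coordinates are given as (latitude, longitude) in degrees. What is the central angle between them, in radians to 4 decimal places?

2.4124 rad

With latitudes φ₁ = -14.460°, φ₂ = 31.100° and longitude difference Δλ = -138.060°:
Haversine: a = sin²(Δφ/2) + cos φ₁ cos φ₂ sin²(Δλ/2) = 0.1499 + (0.9683)(0.8563)(0.8719) = 0.87287.
Central angle c = 2·arcsin(√a) = 2.41243 rad.
So the angular separation is 2.4124 rad.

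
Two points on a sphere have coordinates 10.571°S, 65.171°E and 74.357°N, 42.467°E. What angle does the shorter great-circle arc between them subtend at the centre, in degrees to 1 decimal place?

86.1°

In radians: φ₁ = -0.1845, φ₂ = 1.2978, Δλ = -22.704° = -0.3963 rad.
cos c = sin φ₁ sin φ₂ + cos φ₁ cos φ₂ cos Δλ = (-0.1835)(0.9630) + (0.9830)(0.2696)(0.9225) = 0.06787,
so c = arccos(0.06787) = 1.50288 rad.
So the angular separation is 86.1°.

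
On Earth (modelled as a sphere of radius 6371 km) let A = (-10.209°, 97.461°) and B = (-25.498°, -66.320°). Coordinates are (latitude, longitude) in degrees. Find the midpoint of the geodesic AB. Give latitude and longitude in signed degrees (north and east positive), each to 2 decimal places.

-65.41°, 32.45°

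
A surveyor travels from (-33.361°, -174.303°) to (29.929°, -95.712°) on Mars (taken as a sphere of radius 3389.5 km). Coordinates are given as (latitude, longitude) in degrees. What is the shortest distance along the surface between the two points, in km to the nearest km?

5770 km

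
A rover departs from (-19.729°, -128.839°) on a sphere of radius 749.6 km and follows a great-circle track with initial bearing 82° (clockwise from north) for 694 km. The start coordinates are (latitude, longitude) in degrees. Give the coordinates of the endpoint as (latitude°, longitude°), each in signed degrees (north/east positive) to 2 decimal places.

Angular distance δ = d/R = 694/749.6 = 0.92583 rad; initial bearing θ = 1.4312 rad.
sin φ₂ = sin φ₁ cos δ + cos φ₁ sin δ cos θ = (-0.3376)(0.6012) + (0.9413)(0.7991)(0.1392) = -0.0983, so φ₂ = -5.64°.
Δλ = atan2(sin θ sin δ cos φ₁, cos δ − sin φ₁ sin φ₂) = atan2(0.7449, 0.5680) = 52.673°.
λ₂ = -128.839° + 52.673° = -76.17°.

-5.64°, -76.17°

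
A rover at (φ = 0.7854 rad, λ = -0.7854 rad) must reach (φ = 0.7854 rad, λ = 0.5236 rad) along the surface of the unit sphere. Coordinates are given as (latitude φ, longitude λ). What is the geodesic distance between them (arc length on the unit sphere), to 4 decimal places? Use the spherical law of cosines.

0.8900

Let φ₁ = 0.7854 rad, φ₂ = 0.7854 rad, and Δλ = 1.3090 rad.
cos c = sin φ₁ sin φ₂ + cos φ₁ cos φ₂ cos Δλ = (0.7071)(0.7071) + (0.7071)(0.7071)(0.2588) = 0.62941,
so c = arccos(0.62941) = 0.89000 rad.
On the unit sphere the arc length equals the central angle: 0.8900.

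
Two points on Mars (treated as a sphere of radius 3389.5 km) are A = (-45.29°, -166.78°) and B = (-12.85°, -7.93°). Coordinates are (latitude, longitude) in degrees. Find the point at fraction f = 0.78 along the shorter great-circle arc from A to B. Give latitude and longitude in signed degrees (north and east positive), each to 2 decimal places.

The central angle between A and B is δ = 2.0733 rad.
With f = 0.78, the slerp weights are sin((1−f)δ)/sin δ = 0.5026 and sin(fδ)/sin δ = 1.1398.
Weighted sum of the unit vectors: (0.5026)·(-0.6849,-0.1609,-0.7107) + (1.1398)·(0.9656,-0.1345,-0.2224) = (0.7564, -0.2342, -0.6107).
Converting back: φ = atan2(z, √(x²+y²)) = -37.64°, λ = atan2(y, x) = -17.20°.

-37.64°, -17.20°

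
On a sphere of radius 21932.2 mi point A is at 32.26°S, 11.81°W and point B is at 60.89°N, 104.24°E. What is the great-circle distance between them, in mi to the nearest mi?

49884 mi

With latitudes φ₁ = -32.260°, φ₂ = 60.890° and longitude difference Δλ = 116.050°:
cos c = sin φ₁ sin φ₂ + cos φ₁ cos φ₂ cos Δλ = (-0.5338)(0.8737) + (0.8456)(0.4865)(-0.4392) = -0.64701,
so c = arccos(-0.64701) = 2.27445 rad.
Distance = R·c = 21932.2 × 2.2744 ≈ 49884 mi.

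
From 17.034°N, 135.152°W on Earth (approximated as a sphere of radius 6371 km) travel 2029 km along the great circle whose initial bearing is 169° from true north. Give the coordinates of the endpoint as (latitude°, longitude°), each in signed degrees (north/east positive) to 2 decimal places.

Angular distance δ = d/R = 2029/6371 = 0.31847 rad; initial bearing θ = 2.9496 rad.
sin φ₂ = sin φ₁ cos δ + cos φ₁ sin δ cos θ = (0.2929)(0.9497) + (0.9561)(0.3131)(-0.9816) = -0.0157, so φ₂ = -0.90°.
Δλ = atan2(sin θ sin δ cos φ₁, cos δ − sin φ₁ sin φ₂) = atan2(0.0571, 0.9543) = 3.426°.
λ₂ = -135.152° + 3.426° = -131.73°.

-0.90°, -131.73°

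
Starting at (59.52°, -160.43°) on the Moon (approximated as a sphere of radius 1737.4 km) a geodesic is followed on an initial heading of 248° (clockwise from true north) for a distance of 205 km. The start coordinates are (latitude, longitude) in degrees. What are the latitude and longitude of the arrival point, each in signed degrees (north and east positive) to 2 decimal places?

56.45°, -171.82°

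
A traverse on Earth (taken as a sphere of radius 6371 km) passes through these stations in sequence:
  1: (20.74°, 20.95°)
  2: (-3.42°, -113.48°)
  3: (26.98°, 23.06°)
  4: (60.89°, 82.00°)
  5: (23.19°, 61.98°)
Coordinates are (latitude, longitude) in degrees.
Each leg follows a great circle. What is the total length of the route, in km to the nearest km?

39647 km

Leg 1→2: central angle 2.3113 rad, distance 14725.1 km.
Leg 2→3: central angle 2.3087 rad, distance 14709.0 km.
Leg 3→4: central angle 0.9020 rad, distance 5746.6 km.
Leg 4→5: central angle 0.7010 rad, distance 4466.0 km.
Total: 14725.1 + 14709.0 + 5746.6 + 4466.0 ≈ 39647 km.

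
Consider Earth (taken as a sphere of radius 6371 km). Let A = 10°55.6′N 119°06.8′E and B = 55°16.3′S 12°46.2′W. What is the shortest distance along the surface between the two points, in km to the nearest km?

Let φ₁ = 0.1907 rad, φ₂ = -0.9647 rad, and Δλ = -2.3018 rad.
cos c = sin φ₁ sin φ₂ + cos φ₁ cos φ₂ cos Δλ = (0.1896)(-0.8219) + (0.9819)(0.5697)(-0.6676) = -0.52922,
so c = arccos(-0.52922) = 2.12848 rad.
Distance = R·c = 6371 × 2.1285 ≈ 13561 km.

13561 km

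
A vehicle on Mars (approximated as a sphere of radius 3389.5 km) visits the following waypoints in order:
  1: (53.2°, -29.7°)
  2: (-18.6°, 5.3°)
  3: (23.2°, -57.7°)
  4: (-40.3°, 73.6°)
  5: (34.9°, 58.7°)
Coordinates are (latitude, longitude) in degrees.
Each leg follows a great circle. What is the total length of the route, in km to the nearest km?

Leg 1→2: central angle 1.3596 rad, distance 4608.3 km.
Leg 2→3: central angle 1.2976 rad, distance 4398.1 km.
Leg 3→4: central angle 2.3709 rad, distance 8036.3 km.
Leg 4→5: central angle 1.3342 rad, distance 4522.2 km.
Total: 4608.3 + 4398.1 + 8036.3 + 4522.2 ≈ 21565 km.

21565 km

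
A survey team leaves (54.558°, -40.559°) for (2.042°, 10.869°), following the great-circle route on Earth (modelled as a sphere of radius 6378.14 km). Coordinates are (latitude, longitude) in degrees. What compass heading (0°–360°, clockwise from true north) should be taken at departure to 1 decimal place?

With φ₁ = 0.9522, φ₂ = 0.0356, Δλ = 0.8976 rad, the forward-azimuth formula gives
θ = atan2( sin Δλ cos φ₂ , cos φ₁ sin φ₂ − sin φ₁ cos φ₂ cos Δλ ) = atan2(0.7813, -0.4870) = 121.93°.
So the initial bearing is 121.9°.

121.9°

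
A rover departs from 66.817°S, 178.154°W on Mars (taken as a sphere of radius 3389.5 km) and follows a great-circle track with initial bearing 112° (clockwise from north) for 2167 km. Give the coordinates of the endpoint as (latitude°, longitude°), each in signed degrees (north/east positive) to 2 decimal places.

Angular distance δ = d/R = 2167/3389.5 = 0.63933 rad; initial bearing θ = 1.9548 rad.
sin φ₂ = sin φ₁ cos δ + cos φ₁ sin δ cos θ = (-0.9193)(0.8025) + (0.3937)(0.5967)(-0.3746) = -0.8257, so φ₂ = -55.66°.
Δλ = atan2(sin θ sin δ cos φ₁, cos δ − sin φ₁ sin φ₂) = atan2(0.2178, 0.0435) = 78.709°.
λ₂ = -178.154° + 78.709° = -99.45°.

-55.66°, -99.45°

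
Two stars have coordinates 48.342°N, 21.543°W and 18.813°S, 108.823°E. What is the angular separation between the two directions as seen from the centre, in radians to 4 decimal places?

2.2763 rad

Let φ₁ = 0.8437 rad, φ₂ = -0.3283 rad, and Δλ = 2.2753 rad.
Haversine: a = sin²(Δφ/2) + cos φ₁ cos φ₂ sin²(Δλ/2) = 0.3059 + (0.6647)(0.9466)(0.8238) = 0.82421.
Central angle c = 2·arcsin(√a) = 2.27631 rad.
So the angular separation is 2.2763 rad.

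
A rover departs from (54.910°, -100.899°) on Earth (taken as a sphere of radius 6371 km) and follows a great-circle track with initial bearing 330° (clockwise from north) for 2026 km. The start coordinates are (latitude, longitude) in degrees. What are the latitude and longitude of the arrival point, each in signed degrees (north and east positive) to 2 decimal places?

68.89°, -126.62°

Angular distance δ = d/R = 2026/6371 = 0.31800 rad; initial bearing θ = 5.7596 rad.
sin φ₂ = sin φ₁ cos δ + cos φ₁ sin δ cos θ = (0.8183)(0.9499) + (0.5749)(0.3127)(0.8660) = 0.9329, so φ₂ = 68.89°.
Δλ = atan2(sin θ sin δ cos φ₁, cos δ − sin φ₁ sin φ₂) = atan2(-0.0899, 0.1865) = -25.725°.
λ₂ = -100.899° − 25.725° = -126.62°.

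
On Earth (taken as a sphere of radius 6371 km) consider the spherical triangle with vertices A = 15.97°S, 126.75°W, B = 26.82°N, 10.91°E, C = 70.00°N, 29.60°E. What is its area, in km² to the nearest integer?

Side lengths (central angles): a = 0.7769, b = 2.1649, c = 2.4315 rad; semiperimeter s = 2.6866.
By l'Huilier's theorem, tan(E/4) = √[tan(s/2) tan((s−a)/2) tan((s−b)/2) tan((s−c)/2)], giving spherical excess E = 1.7151 rad.
Area = E·R² = 1.7151 × (6371)² ≈ 69616118 km².

69616118 km²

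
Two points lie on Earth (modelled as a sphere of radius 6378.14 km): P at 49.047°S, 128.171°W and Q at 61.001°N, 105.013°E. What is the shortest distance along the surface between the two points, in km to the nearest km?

16511 km

Let φ₁ = -0.8560 rad, φ₂ = 1.0647 rad, and Δλ = -2.2134 rad.
cos c = sin φ₁ sin φ₂ + cos φ₁ cos φ₂ cos Δλ = (-0.7552)(0.8746) + (0.6554)(0.4848)(-0.5992) = -0.85097,
so c = arccos(-0.85097) = 2.58863 rad.
Distance = R·c = 6378.14 × 2.5886 ≈ 16511 km.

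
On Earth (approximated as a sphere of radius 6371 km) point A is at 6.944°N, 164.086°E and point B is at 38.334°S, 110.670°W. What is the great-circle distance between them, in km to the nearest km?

10074 km

With latitudes φ₁ = 6.944°, φ₂ = -38.334° and longitude difference Δλ = 85.244°:
cos c = sin φ₁ sin φ₂ + cos φ₁ cos φ₂ cos Δλ = (0.1209)(-0.6202) + (0.9927)(0.7844)(0.0829) = -0.01043,
so c = arccos(-0.01043) = 1.58122 rad.
Distance = R·c = 6371 × 1.5812 ≈ 10074 km.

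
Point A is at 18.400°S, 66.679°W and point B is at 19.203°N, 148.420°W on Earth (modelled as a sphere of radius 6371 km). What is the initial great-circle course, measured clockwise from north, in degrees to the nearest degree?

291°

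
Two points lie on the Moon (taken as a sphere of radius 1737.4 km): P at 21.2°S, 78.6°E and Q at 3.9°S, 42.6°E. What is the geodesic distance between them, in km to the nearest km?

In radians: φ₁ = -0.3700, φ₂ = -0.0681, Δλ = -36.000° = -0.6283 rad.
cos c = sin φ₁ sin φ₂ + cos φ₁ cos φ₂ cos Δλ = (-0.3616)(-0.0680) + (0.9323)(0.9977)(0.8090) = 0.77712,
so c = arccos(0.77712) = 0.68073 rad.
Distance = R·c = 1737.4 × 0.6807 ≈ 1183 km.

1183 km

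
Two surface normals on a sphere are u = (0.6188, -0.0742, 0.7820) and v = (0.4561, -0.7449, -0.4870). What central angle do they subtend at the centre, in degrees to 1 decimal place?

u·v = -0.0433; |u| = 1.0000, |v| = 1.0000.
cos θ = (u·v)/(|u||v|) = -0.0433, so θ = 92.5°.

92.5°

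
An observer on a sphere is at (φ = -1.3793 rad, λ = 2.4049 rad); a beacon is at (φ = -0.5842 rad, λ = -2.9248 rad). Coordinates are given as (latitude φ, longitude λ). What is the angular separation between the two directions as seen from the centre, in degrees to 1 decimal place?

With latitudes φ₁ = -79.028°, φ₂ = -33.472° and longitude difference Δλ = 54.631°:
Haversine: a = sin²(Δφ/2) + cos φ₁ cos φ₂ sin²(Δλ/2) = 0.1499 + (0.1903)(0.8342)(0.2106) = 0.18333.
Central angle c = 2·arcsin(√a) = 0.88492 rad.
So the angular separation is 50.7°.

50.7°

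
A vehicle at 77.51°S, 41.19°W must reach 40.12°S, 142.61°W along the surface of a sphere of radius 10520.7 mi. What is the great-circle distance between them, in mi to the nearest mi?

9803 mi

With latitudes φ₁ = -77.510°, φ₂ = -40.120° and longitude difference Δλ = -101.420°:
cos c = sin φ₁ sin φ₂ + cos φ₁ cos φ₂ cos Δλ = (-0.9763)(-0.6444) + (0.2163)(0.7647)(-0.1980) = 0.59640,
so c = arccos(0.59640) = 0.93179 rad.
Distance = R·c = 10520.7 × 0.9318 ≈ 9803 mi.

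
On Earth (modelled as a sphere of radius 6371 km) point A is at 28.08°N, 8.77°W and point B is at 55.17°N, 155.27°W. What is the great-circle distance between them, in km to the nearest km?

With latitudes φ₁ = 28.080°, φ₂ = 55.170° and longitude difference Δλ = -146.500°:
cos c = sin φ₁ sin φ₂ + cos φ₁ cos φ₂ cos Δλ = (0.4707)(0.8209) + (0.8823)(0.5711)(-0.8339) = -0.03383,
so c = arccos(-0.03383) = 1.60463 rad.
Distance = R·c = 6371 × 1.6046 ≈ 10223 km.

10223 km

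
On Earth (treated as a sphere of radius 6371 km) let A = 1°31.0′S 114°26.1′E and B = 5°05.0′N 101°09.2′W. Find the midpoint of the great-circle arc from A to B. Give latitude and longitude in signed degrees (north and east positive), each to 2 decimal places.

5.82°, -173.68°

Central angle δ = 2.5185 rad. Interpolating on the sphere with fraction f = 0.5:
P = [sin((1−f)δ)·A + sin(fδ)·B] / sin δ = 1.6312·A + 1.6312·B in Cartesian coordinates,
giving P = (-0.9888, -0.1095, 0.1014), i.e. latitude 5.82°, longitude -173.68°.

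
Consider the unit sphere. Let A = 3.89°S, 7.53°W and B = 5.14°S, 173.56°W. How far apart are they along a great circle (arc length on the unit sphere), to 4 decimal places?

2.8515

Let φ₁ = -0.0679 rad, φ₂ = -0.0897 rad, and Δλ = -2.8978 rad.
cos c = sin φ₁ sin φ₂ + cos φ₁ cos φ₂ cos Δλ = (-0.0678)(-0.0896) + (0.9977)(0.9960)(-0.9704) = -0.95822,
so c = arccos(-0.95822) = 2.85149 rad.
On the unit sphere the arc length equals the central angle: 2.8515.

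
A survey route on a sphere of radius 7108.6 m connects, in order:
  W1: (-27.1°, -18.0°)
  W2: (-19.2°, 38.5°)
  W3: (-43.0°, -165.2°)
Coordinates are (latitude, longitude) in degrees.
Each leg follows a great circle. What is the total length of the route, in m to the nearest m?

Leg W1→W2: central angle 0.9099 rad, distance 6468.1 m.
Leg W2→W3: central angle 1.9912 rad, distance 14154.7 m.
Total: 6468.1 + 14154.7 ≈ 20623 m.

20623 m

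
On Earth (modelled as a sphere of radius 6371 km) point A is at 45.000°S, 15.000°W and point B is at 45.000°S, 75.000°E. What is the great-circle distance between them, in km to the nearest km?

Let φ₁ = -0.7854 rad, φ₂ = -0.7854 rad, and Δλ = 1.5708 rad.
cos c = sin φ₁ sin φ₂ + cos φ₁ cos φ₂ cos Δλ = (-0.7071)(-0.7071) + (0.7071)(0.7071)(0.0000) = 0.50000,
so c = arccos(0.50000) = 1.04720 rad.
Distance = R·c = 6371 × 1.0472 ≈ 6672 km.

6672 km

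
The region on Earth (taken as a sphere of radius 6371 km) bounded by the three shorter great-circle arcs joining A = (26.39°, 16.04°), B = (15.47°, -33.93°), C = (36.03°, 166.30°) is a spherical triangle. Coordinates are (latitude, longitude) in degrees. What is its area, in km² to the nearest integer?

56044988 km²

Side lengths (central angles): a = 2.1827, b = 1.9472, c = 0.8314 rad; semiperimeter s = 2.4806.
By l'Huilier's theorem, tan(E/4) = √[tan(s/2) tan((s−a)/2) tan((s−b)/2) tan((s−c)/2)], giving spherical excess E = 1.3808 rad.
Area = E·R² = 1.3808 × (6371)² ≈ 56044988 km².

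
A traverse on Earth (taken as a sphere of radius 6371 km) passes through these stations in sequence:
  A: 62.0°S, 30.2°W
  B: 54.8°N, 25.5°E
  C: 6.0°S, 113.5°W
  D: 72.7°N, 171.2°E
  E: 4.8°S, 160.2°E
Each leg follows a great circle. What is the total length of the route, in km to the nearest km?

46159 km

Leg A→B: central angle 2.1761 rad, distance 13863.8 km.
Leg B→C: central angle 2.1154 rad, distance 13477.2 km.
Leg C→D: central angle 1.5956 rad, distance 10165.3 km.
Leg D→E: central angle 1.3582 rad, distance 8653.1 km.
Total: 13863.8 + 13477.2 + 10165.3 + 8653.1 ≈ 46159 km.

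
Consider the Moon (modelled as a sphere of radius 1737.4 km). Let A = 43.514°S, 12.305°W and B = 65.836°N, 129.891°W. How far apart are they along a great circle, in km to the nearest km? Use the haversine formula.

Let φ₁ = -0.7595 rad, φ₂ = 1.1491 rad, and Δλ = -2.0523 rad.
Haversine: a = sin²(Δφ/2) + cos φ₁ cos φ₂ sin²(Δλ/2) = 0.6657 + (0.7252)(0.4093)(0.7315) = 0.88284.
Central angle c = 2·arcsin(√a) = 2.44288 rad.
Distance = R·c = 1737.4 × 2.4429 ≈ 4244 km.

4244 km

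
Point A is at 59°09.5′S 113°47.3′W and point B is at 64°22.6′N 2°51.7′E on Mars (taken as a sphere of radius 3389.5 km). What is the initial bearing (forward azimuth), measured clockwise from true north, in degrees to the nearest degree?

53°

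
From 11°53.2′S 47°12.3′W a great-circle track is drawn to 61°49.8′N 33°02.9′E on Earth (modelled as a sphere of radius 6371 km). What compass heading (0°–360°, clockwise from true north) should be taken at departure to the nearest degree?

Δλ = 80.253° = 1.4007 rad.
y = sin Δλ · cos φ₂ = (0.9856)(0.4721) = 0.4653
x = cos φ₁ sin φ₂ − sin φ₁ cos φ₂ cos Δλ = (0.9786)(0.8816) − (-0.2060)(0.4721)(0.1693) = 0.8791
θ = atan2(y, x) = 27.89°, so the bearing is 28°.

28°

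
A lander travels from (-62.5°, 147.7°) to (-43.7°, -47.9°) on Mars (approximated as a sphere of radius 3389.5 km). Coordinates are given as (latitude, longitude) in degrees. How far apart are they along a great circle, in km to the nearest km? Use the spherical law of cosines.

With latitudes φ₁ = -62.500°, φ₂ = -43.700° and longitude difference Δλ = 164.400°:
cos c = sin φ₁ sin φ₂ + cos φ₁ cos φ₂ cos Δλ = (-0.8870)(-0.6909) + (0.4617)(0.7230)(-0.9632) = 0.29129,
so c = arccos(0.29129) = 1.27522 rad.
Distance = R·c = 3389.5 × 1.2752 ≈ 4322 km.

4322 km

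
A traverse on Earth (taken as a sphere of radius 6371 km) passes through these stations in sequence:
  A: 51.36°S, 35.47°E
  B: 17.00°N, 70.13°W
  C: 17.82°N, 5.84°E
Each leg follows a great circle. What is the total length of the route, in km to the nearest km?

20551 km

Leg A→B: central angle 1.9703 rad, distance 12552.7 km.
Leg B→C: central angle 1.2554 rad, distance 7998.2 km.
Total: 12552.7 + 7998.2 ≈ 20551 km.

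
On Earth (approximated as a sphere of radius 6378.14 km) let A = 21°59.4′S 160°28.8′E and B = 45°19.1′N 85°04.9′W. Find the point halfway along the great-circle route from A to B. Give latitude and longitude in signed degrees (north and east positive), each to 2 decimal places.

20.45°, -154.35°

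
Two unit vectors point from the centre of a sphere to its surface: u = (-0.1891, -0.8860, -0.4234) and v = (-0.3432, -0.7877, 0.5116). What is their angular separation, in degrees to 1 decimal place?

56.9°

u·v = 0.5462; |u| = 1.0000, |v| = 1.0000.
cos θ = (u·v)/(|u||v|) = 0.5462, so θ = 56.9°.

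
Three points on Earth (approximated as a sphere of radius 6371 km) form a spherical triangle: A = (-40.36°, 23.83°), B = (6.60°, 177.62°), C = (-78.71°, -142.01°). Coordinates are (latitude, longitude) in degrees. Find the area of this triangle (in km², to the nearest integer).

39225695 km²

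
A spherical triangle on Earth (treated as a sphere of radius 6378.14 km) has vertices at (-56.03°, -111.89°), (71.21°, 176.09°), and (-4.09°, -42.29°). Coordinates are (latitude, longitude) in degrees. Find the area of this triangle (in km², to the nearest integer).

102925251 km²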